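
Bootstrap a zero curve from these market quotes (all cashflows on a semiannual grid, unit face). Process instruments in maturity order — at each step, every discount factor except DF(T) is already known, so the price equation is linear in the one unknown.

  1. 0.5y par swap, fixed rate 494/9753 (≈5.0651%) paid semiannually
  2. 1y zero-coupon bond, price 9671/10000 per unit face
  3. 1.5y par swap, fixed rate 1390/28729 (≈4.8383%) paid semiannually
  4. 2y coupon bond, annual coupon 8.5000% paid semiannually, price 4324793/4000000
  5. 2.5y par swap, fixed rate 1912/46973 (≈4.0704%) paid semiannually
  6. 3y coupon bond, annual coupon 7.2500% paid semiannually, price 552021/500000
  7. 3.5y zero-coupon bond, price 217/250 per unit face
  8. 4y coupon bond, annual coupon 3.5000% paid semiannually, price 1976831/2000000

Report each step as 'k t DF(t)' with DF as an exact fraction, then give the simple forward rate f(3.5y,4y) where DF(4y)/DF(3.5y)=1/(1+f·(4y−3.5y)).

step 1 [0.5y] swap r/2=247/9753: DF=(1 − 247/9753·(0))/(1+247/9753) = 9753/10000 ≈ 0.975300
step 2 [1y] zero: DF = P = 9671/10000 ≈ 0.967100
step 3 [1.5y] swap r/2=695/28729: DF=(1 − 695/28729·(0.975300+0.967100))/(1+695/28729) = 1861/2000 ≈ 0.930500
step 4 [2y] bond c/2=17/400: DF=(4324793/4000000 − 17/400·(0.975300+0.967100+0.930500))/(1+17/400) = 23/25 ≈ 0.920000
step 5 [2.5y] swap r/2=956/46973: DF=(1 − 956/46973·(0.975300+0.967100+0.930500+0.920000))/(1+956/46973) = 2261/2500 ≈ 0.904400
step 6 [3y] bond c/2=29/800: DF=(552021/500000 − 29/800·(0.975300+0.967100+0.930500+0.920000+0.904400))/(1+29/800) = 9011/10000 ≈ 0.901100
step 7 [3.5y] zero: DF = P = 217/250 ≈ 0.868000
step 8 [4y] bond c/2=7/400: DF=(1976831/2000000 − 7/400·(0.975300+0.967100+0.930500+0.920000+0.904400+0.901100+0.868000))/(1+7/400) = 4301/5000 ≈ 0.860200

1 1/2 9753/10000
2 1 9671/10000
3 3/2 1861/2000
4 2 23/25
5 5/2 2261/2500
6 3 9011/10000
7 7/2 217/250
8 4 4301/5000
f(3.5y,4y) = ((217/250)/(4301/5000) − 1)/(1/2) = 78/4301 ≈ 1.8135%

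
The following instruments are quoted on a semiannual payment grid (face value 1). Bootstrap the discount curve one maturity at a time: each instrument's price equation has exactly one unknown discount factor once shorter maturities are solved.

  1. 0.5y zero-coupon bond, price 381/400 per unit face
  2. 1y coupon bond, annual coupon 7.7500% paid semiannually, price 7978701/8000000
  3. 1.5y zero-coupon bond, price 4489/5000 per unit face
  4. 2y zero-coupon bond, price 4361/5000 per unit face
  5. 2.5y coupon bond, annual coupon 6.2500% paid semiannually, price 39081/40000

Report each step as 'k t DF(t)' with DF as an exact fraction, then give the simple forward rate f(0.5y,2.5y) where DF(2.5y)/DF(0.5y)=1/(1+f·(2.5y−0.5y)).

step 1 [0.5y] zero: DF = P = 381/400 ≈ 0.952500
step 2 [1y] bond c/2=31/800: DF=(7978701/8000000 − 31/800·(0.952500))/(1+31/800) = 4623/5000 ≈ 0.924600
step 3 [1.5y] zero: DF = P = 4489/5000 ≈ 0.897800
step 4 [2y] zero: DF = P = 4361/5000 ≈ 0.872200
step 5 [2.5y] bond c/2=1/32: DF=(39081/40000 − 1/32·(0.952500+0.924600+0.897800+0.872200))/(1+1/32) = 8369/10000 ≈ 0.836900

1 1/2 381/400
2 1 4623/5000
3 3/2 4489/5000
4 2 4361/5000
5 5/2 8369/10000
f(0.5y,2.5y) = ((381/400)/(8369/10000) − 1)/(2) = 578/8369 ≈ 6.9064%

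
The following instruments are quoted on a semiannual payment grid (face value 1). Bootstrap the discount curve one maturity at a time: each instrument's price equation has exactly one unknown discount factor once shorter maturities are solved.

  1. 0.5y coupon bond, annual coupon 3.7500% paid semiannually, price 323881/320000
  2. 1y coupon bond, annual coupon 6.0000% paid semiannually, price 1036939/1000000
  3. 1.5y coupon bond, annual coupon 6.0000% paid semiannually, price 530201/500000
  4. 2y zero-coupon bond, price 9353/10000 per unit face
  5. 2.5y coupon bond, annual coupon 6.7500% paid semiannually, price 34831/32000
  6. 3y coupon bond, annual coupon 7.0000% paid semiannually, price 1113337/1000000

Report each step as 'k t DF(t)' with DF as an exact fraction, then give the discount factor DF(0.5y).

1 1/2 1987/2000
2 1 4889/5000
3 3/2 9721/10000
4 2 9353/10000
5 5/2 9263/10000
6 3 2283/2500
DF(0.5y) = 1987/2000 ≈ 0.993500

step 1 [0.5y] bond c/2=3/160: DF=(323881/320000 − 3/160·(0))/(1+3/160) = 1987/2000 ≈ 0.993500
step 2 [1y] bond c/2=3/100: DF=(1036939/1000000 − 3/100·(0.993500))/(1+3/100) = 4889/5000 ≈ 0.977800
step 3 [1.5y] bond c/2=3/100: DF=(530201/500000 − 3/100·(0.993500+0.977800))/(1+3/100) = 9721/10000 ≈ 0.972100
step 4 [2y] zero: DF = P = 9353/10000 ≈ 0.935300
step 5 [2.5y] bond c/2=27/800: DF=(34831/32000 − 27/800·(0.993500+0.977800+0.972100+0.935300))/(1+27/800) = 9263/10000 ≈ 0.926300
step 6 [3y] bond c/2=7/200: DF=(1113337/1000000 − 7/200·(0.993500+0.977800+0.972100+0.935300+0.926300))/(1+7/200) = 2283/2500 ≈ 0.913200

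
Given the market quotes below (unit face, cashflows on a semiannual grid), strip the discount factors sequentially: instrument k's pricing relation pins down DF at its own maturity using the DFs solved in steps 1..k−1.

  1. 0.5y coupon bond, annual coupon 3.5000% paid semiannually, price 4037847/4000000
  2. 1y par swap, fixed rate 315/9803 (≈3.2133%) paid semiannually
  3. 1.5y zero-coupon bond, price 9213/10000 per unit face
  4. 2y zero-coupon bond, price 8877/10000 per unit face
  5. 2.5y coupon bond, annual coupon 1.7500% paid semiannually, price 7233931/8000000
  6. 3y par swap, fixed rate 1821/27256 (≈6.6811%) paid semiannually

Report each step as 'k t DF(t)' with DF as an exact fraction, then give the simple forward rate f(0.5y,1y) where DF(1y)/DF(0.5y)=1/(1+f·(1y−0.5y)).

step 1 [0.5y] bond c/2=7/400: DF=(4037847/4000000 − 7/400·(0))/(1+7/400) = 9921/10000 ≈ 0.992100
step 2 [1y] swap r/2=315/19606: DF=(1 − 315/19606·(0.992100))/(1+315/19606) = 1937/2000 ≈ 0.968500
step 3 [1.5y] zero: DF = P = 9213/10000 ≈ 0.921300
step 4 [2y] zero: DF = P = 8877/10000 ≈ 0.887700
step 5 [2.5y] bond c/2=7/800: DF=(7233931/8000000 − 7/800·(0.992100+0.968500+0.921300+0.887700))/(1+7/800) = 8637/10000 ≈ 0.863700
step 6 [3y] swap r/2=1821/54512: DF=(1 − 1821/54512·(0.992100+0.968500+0.921300+0.887700+0.863700))/(1+1821/54512) = 8179/10000 ≈ 0.817900

1 1/2 9921/10000
2 1 1937/2000
3 3/2 9213/10000
4 2 8877/10000
5 5/2 8637/10000
6 3 8179/10000
f(0.5y,1y) = ((9921/10000)/(1937/2000) − 1)/(1/2) = 472/9685 ≈ 4.8735%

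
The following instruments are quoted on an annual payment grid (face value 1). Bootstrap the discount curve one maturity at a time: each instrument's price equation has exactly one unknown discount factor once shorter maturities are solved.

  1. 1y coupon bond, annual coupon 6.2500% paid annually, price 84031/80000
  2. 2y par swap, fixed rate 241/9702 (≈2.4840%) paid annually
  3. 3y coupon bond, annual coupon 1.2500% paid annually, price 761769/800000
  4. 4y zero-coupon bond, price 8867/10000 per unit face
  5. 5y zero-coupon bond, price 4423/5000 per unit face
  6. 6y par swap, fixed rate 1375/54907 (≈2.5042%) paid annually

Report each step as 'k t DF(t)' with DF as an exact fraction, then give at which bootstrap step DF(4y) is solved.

step 1 [1y] bond c/1=1/16: DF=(84031/80000 − 1/16·(0))/(1+1/16) = 4943/5000 ≈ 0.988600
step 2 [2y] swap r/1=241/9702: DF=(1 − 241/9702·(0.988600))/(1+241/9702) = 4759/5000 ≈ 0.951800
step 3 [3y] bond c/1=1/80: DF=(761769/800000 − 1/80·(0.988600+0.951800))/(1+1/80) = 1833/2000 ≈ 0.916500
step 4 [4y] zero: DF = P = 8867/10000 ≈ 0.886700
step 5 [5y] zero: DF = P = 4423/5000 ≈ 0.884600
step 6 [6y] swap r/1=1375/54907: DF=(1 − 1375/54907·(0.988600+0.951800+0.916500+0.886700+0.884600))/(1+1375/54907) = 69/80 ≈ 0.862500

1 1 4943/5000
2 2 4759/5000
3 3 1833/2000
4 4 8867/10000
5 5 4423/5000
6 6 69/80
DF(4y) is solved at step 4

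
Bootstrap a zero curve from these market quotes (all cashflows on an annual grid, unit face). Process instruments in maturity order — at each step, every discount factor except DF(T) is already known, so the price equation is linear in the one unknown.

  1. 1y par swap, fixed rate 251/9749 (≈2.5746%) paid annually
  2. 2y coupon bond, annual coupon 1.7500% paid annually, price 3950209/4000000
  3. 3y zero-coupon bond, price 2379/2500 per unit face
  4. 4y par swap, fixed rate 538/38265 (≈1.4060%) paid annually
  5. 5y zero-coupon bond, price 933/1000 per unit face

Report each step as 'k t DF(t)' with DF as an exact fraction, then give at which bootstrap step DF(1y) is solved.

step 1 [1y] swap r/1=251/9749: DF=(1 − 251/9749·(0))/(1+251/9749) = 9749/10000 ≈ 0.974900
step 2 [2y] bond c/1=7/400: DF=(3950209/4000000 − 7/400·(0.974900))/(1+7/400) = 4769/5000 ≈ 0.953800
step 3 [3y] zero: DF = P = 2379/2500 ≈ 0.951600
step 4 [4y] swap r/1=538/38265: DF=(1 − 538/38265·(0.974900+0.953800+0.951600))/(1+538/38265) = 4731/5000 ≈ 0.946200
step 5 [5y] zero: DF = P = 933/1000 ≈ 0.933000

1 1 9749/10000
2 2 4769/5000
3 3 2379/2500
4 4 4731/5000
5 5 933/1000
DF(1y) is solved at step 1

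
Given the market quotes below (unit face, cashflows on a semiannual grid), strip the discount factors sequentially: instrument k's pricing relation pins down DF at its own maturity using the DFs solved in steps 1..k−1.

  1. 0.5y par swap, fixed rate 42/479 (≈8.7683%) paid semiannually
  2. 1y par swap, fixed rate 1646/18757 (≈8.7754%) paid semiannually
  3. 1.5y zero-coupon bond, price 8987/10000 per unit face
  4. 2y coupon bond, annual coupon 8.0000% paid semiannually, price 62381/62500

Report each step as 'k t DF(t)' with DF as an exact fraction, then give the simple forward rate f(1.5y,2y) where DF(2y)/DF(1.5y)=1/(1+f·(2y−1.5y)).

1 1/2 479/500
2 1 9177/10000
3 3/2 8987/10000
4 2 853/1000
f(1.5y,2y) = ((8987/10000)/(853/1000) − 1)/(1/2) = 457/4265 ≈ 10.7151%

step 1 [0.5y] swap r/2=21/479: DF=(1 − 21/479·(0))/(1+21/479) = 479/500 ≈ 0.958000
step 2 [1y] swap r/2=823/18757: DF=(1 − 823/18757·(0.958000))/(1+823/18757) = 9177/10000 ≈ 0.917700
step 3 [1.5y] zero: DF = P = 8987/10000 ≈ 0.898700
step 4 [2y] bond c/2=1/25: DF=(62381/62500 − 1/25·(0.958000+0.917700+0.898700))/(1+1/25) = 853/1000 ≈ 0.853000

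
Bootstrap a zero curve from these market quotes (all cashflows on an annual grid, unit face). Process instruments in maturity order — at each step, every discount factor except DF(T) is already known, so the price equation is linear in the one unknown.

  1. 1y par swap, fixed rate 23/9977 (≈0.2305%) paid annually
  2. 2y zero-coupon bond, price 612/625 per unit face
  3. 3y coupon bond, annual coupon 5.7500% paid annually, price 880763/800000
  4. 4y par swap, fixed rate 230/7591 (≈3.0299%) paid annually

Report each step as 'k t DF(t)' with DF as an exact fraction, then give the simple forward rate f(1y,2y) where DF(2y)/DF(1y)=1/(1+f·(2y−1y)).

1 1 9977/10000
2 2 612/625
3 3 1167/1250
4 4 177/200
f(1y,2y) = ((9977/10000)/(612/625) − 1)/(1) = 185/9792 ≈ 1.8893%

step 1 [1y] swap r/1=23/9977: DF=(1 − 23/9977·(0))/(1+23/9977) = 9977/10000 ≈ 0.997700
step 2 [2y] zero: DF = P = 612/625 ≈ 0.979200
step 3 [3y] bond c/1=23/400: DF=(880763/800000 − 23/400·(0.997700+0.979200))/(1+23/400) = 1167/1250 ≈ 0.933600
step 4 [4y] swap r/1=230/7591: DF=(1 − 230/7591·(0.997700+0.979200+0.933600))/(1+230/7591) = 177/200 ≈ 0.885000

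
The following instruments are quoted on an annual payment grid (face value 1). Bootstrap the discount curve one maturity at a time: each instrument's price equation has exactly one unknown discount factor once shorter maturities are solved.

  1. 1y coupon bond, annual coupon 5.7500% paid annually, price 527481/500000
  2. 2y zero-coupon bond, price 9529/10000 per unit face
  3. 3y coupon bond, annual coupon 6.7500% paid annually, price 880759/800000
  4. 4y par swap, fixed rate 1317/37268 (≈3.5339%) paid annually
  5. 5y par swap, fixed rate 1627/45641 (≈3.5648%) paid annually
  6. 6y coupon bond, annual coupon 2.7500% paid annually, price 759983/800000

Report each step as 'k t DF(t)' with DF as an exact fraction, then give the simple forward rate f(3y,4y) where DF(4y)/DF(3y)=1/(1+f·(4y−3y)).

1 1 1247/1250
2 2 9529/10000
3 3 227/250
4 4 8683/10000
5 5 8373/10000
6 6 1003/1250
f(3y,4y) = ((227/250)/(8683/10000) − 1)/(1) = 397/8683 ≈ 4.5722%

step 1 [1y] bond c/1=23/400: DF=(527481/500000 − 23/400·(0))/(1+23/400) = 1247/1250 ≈ 0.997600
step 2 [2y] zero: DF = P = 9529/10000 ≈ 0.952900
step 3 [3y] bond c/1=27/400: DF=(880759/800000 − 27/400·(0.997600+0.952900))/(1+27/400) = 227/250 ≈ 0.908000
step 4 [4y] swap r/1=1317/37268: DF=(1 − 1317/37268·(0.997600+0.952900+0.908000))/(1+1317/37268) = 8683/10000 ≈ 0.868300
step 5 [5y] swap r/1=1627/45641: DF=(1 − 1627/45641·(0.997600+0.952900+0.908000+0.868300))/(1+1627/45641) = 8373/10000 ≈ 0.837300
step 6 [6y] bond c/1=11/400: DF=(759983/800000 − 11/400·(0.997600+0.952900+0.908000+0.868300+0.837300))/(1+11/400) = 1003/1250 ≈ 0.802400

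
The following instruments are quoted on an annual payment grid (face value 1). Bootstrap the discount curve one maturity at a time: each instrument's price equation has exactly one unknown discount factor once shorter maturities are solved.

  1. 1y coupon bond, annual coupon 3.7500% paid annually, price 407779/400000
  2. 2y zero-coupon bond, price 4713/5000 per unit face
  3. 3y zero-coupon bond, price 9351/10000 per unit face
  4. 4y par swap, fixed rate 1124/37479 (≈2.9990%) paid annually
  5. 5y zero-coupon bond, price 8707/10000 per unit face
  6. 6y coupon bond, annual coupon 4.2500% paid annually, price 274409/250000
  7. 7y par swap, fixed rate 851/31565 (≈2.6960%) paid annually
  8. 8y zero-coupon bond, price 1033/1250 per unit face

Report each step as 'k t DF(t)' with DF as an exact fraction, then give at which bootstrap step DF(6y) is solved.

step 1 [1y] bond c/1=3/80: DF=(407779/400000 − 3/80·(0))/(1+3/80) = 4913/5000 ≈ 0.982600
step 2 [2y] zero: DF = P = 4713/5000 ≈ 0.942600
step 3 [3y] zero: DF = P = 9351/10000 ≈ 0.935100
step 4 [4y] swap r/1=1124/37479: DF=(1 − 1124/37479·(0.982600+0.942600+0.935100))/(1+1124/37479) = 2219/2500 ≈ 0.887600
step 5 [5y] zero: DF = P = 8707/10000 ≈ 0.870700
step 6 [6y] bond c/1=17/400: DF=(274409/250000 − 17/400·(0.982600+0.942600+0.935100+0.887600+0.870700))/(1+17/400) = 4323/5000 ≈ 0.864600
step 7 [7y] swap r/1=851/31565: DF=(1 − 851/31565·(0.982600+0.942600+0.935100+0.887600+0.870700+0.864600))/(1+851/31565) = 4149/5000 ≈ 0.829800
step 8 [8y] zero: DF = P = 1033/1250 ≈ 0.826400

1 1 4913/5000
2 2 4713/5000
3 3 9351/10000
4 4 2219/2500
5 5 8707/10000
6 6 4323/5000
7 7 4149/5000
8 8 1033/1250
DF(6y) is solved at step 6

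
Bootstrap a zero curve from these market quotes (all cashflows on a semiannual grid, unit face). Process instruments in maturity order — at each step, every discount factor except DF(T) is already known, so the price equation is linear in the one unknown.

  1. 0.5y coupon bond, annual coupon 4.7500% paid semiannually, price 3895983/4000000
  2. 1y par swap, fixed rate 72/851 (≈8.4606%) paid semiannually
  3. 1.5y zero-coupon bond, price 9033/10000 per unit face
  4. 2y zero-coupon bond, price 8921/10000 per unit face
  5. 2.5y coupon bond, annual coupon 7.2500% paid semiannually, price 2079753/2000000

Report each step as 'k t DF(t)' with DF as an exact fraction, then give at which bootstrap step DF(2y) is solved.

step 1 [0.5y] bond c/2=19/800: DF=(3895983/4000000 − 19/800·(0))/(1+19/800) = 4757/5000 ≈ 0.951400
step 2 [1y] swap r/2=36/851: DF=(1 − 36/851·(0.951400))/(1+36/851) = 1151/1250 ≈ 0.920800
step 3 [1.5y] zero: DF = P = 9033/10000 ≈ 0.903300
step 4 [2y] zero: DF = P = 8921/10000 ≈ 0.892100
step 5 [2.5y] bond c/2=29/800: DF=(2079753/2000000 − 29/800·(0.951400+0.920800+0.903300+0.892100))/(1+29/800) = 547/625 ≈ 0.875200

1 1/2 4757/5000
2 1 1151/1250
3 3/2 9033/10000
4 2 8921/10000
5 5/2 547/625
DF(2y) is solved at step 4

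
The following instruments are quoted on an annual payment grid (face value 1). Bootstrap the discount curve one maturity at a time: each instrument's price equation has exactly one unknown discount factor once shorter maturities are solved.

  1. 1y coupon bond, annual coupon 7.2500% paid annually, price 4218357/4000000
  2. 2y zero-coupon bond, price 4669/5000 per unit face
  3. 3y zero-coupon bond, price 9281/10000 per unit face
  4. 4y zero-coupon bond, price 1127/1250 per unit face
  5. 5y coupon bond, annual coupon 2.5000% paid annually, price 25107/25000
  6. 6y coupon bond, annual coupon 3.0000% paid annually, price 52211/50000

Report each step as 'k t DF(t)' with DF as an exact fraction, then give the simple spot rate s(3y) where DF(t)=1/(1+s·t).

step 1 [1y] bond c/1=29/400: DF=(4218357/4000000 − 29/400·(0))/(1+29/400) = 9833/10000 ≈ 0.983300
step 2 [2y] zero: DF = P = 4669/5000 ≈ 0.933800
step 3 [3y] zero: DF = P = 9281/10000 ≈ 0.928100
step 4 [4y] zero: DF = P = 1127/1250 ≈ 0.901600
step 5 [5y] bond c/1=1/40: DF=(25107/25000 − 1/40·(0.983300+0.933800+0.928100+0.901600))/(1+1/40) = 2221/2500 ≈ 0.888400
step 6 [6y] bond c/1=3/100: DF=(52211/50000 − 3/100·(0.983300+0.933800+0.928100+0.901600+0.888400))/(1+3/100) = 2197/2500 ≈ 0.878800

1 1 9833/10000
2 2 4669/5000
3 3 9281/10000
4 4 1127/1250
5 5 2221/2500
6 6 2197/2500
s(3y) = (1/(9281/10000) − 1)/(3) = 719/27843 ≈ 2.5823%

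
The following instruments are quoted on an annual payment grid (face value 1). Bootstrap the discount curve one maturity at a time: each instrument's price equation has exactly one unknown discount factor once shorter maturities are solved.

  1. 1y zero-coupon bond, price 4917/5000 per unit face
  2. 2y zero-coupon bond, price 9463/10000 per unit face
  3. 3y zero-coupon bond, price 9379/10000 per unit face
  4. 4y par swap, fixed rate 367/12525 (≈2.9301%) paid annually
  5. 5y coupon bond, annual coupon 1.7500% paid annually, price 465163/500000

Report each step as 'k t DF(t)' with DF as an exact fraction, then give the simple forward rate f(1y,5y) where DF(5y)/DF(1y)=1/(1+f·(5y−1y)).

step 1 [1y] zero: DF = P = 4917/5000 ≈ 0.983400
step 2 [2y] zero: DF = P = 9463/10000 ≈ 0.946300
step 3 [3y] zero: DF = P = 9379/10000 ≈ 0.937900
step 4 [4y] swap r/1=367/12525: DF=(1 − 367/12525·(0.983400+0.946300+0.937900))/(1+367/12525) = 8899/10000 ≈ 0.889900
step 5 [5y] bond c/1=7/400: DF=(465163/500000 − 7/400·(0.983400+0.946300+0.937900+0.889900))/(1+7/400) = 8497/10000 ≈ 0.849700

1 1 4917/5000
2 2 9463/10000
3 3 9379/10000
4 4 8899/10000
5 5 8497/10000
f(1y,5y) = ((4917/5000)/(8497/10000) − 1)/(4) = 1337/33988 ≈ 3.9337%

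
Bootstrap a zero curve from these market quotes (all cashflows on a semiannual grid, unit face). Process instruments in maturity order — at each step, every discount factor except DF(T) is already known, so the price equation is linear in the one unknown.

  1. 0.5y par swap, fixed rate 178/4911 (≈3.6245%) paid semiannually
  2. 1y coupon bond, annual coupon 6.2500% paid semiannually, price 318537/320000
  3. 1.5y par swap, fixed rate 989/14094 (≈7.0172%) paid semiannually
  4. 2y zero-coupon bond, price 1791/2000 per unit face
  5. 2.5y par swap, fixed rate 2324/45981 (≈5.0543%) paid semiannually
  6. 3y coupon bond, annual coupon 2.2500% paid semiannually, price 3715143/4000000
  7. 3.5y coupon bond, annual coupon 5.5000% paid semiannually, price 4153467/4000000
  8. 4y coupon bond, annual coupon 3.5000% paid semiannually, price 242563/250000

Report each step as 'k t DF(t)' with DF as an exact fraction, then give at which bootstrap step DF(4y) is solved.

1 1/2 4911/5000
2 1 1871/2000
3 3/2 9011/10000
4 2 1791/2000
5 5/2 4419/5000
6 3 8673/10000
7 7/2 8643/10000
8 4 8447/10000
DF(4y) is solved at step 8

step 1 [0.5y] swap r/2=89/4911: DF=(1 − 89/4911·(0))/(1+89/4911) = 4911/5000 ≈ 0.982200
step 2 [1y] bond c/2=1/32: DF=(318537/320000 − 1/32·(0.982200))/(1+1/32) = 1871/2000 ≈ 0.935500
step 3 [1.5y] swap r/2=989/28188: DF=(1 − 989/28188·(0.982200+0.935500))/(1+989/28188) = 9011/10000 ≈ 0.901100
step 4 [2y] zero: DF = P = 1791/2000 ≈ 0.895500
step 5 [2.5y] swap r/2=1162/45981: DF=(1 − 1162/45981·(0.982200+0.935500+0.901100+0.895500))/(1+1162/45981) = 4419/5000 ≈ 0.883800
step 6 [3y] bond c/2=9/800: DF=(3715143/4000000 − 9/800·(0.982200+0.935500+0.901100+0.895500+0.883800))/(1+9/800) = 8673/10000 ≈ 0.867300
step 7 [3.5y] bond c/2=11/400: DF=(4153467/4000000 − 11/400·(0.982200+0.935500+0.901100+0.895500+0.883800+0.867300))/(1+11/400) = 8643/10000 ≈ 0.864300
step 8 [4y] bond c/2=7/400: DF=(242563/250000 − 7/400·(0.982200+0.935500+0.901100+0.895500+0.883800+0.867300+0.864300))/(1+7/400) = 8447/10000 ≈ 0.844700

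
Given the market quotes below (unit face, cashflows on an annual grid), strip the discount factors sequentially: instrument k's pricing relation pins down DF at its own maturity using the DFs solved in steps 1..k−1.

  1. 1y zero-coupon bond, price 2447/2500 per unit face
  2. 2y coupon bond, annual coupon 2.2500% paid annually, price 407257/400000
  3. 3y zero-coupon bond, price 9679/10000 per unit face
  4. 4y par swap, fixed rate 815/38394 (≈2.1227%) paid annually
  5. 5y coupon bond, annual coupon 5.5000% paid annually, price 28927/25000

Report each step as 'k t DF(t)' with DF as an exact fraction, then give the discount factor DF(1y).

step 1 [1y] zero: DF = P = 2447/2500 ≈ 0.978800
step 2 [2y] bond c/1=9/400: DF=(407257/400000 − 9/400·(0.978800))/(1+9/400) = 4871/5000 ≈ 0.974200
step 3 [3y] zero: DF = P = 9679/10000 ≈ 0.967900
step 4 [4y] swap r/1=815/38394: DF=(1 − 815/38394·(0.978800+0.974200+0.967900))/(1+815/38394) = 1837/2000 ≈ 0.918500
step 5 [5y] bond c/1=11/200: DF=(28927/25000 − 11/200·(0.978800+0.974200+0.967900+0.918500))/(1+11/200) = 4483/5000 ≈ 0.896600

1 1 2447/2500
2 2 4871/5000
3 3 9679/10000
4 4 1837/2000
5 5 4483/5000
DF(1y) = 2447/2500 ≈ 0.978800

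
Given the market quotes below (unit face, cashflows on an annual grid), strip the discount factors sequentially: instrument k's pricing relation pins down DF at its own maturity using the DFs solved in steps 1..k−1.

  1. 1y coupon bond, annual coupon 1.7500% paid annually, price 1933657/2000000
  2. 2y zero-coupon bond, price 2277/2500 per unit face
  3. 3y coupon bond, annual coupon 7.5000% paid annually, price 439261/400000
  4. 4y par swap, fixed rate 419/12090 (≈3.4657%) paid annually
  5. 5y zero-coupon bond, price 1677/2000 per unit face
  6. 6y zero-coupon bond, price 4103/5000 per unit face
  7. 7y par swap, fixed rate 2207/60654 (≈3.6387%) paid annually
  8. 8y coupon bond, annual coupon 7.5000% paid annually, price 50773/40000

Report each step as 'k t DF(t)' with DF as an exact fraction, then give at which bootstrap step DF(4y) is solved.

step 1 [1y] bond c/1=7/400: DF=(1933657/2000000 − 7/400·(0))/(1+7/400) = 4751/5000 ≈ 0.950200
step 2 [2y] zero: DF = P = 2277/2500 ≈ 0.910800
step 3 [3y] bond c/1=3/40: DF=(439261/400000 − 3/40·(0.950200+0.910800))/(1+3/40) = 8917/10000 ≈ 0.891700
step 4 [4y] swap r/1=419/12090: DF=(1 − 419/12090·(0.950200+0.910800+0.891700))/(1+419/12090) = 8743/10000 ≈ 0.874300
step 5 [5y] zero: DF = P = 1677/2000 ≈ 0.838500
step 6 [6y] zero: DF = P = 4103/5000 ≈ 0.820600
step 7 [7y] swap r/1=2207/60654: DF=(1 − 2207/60654·(0.950200+0.910800+0.891700+0.874300+0.838500+0.820600))/(1+2207/60654) = 7793/10000 ≈ 0.779300
step 8 [8y] bond c/1=3/40: DF=(50773/40000 − 3/40·(0.950200+0.910800+0.891700+0.874300+0.838500+0.820600+0.779300))/(1+3/40) = 947/1250 ≈ 0.757600

1 1 4751/5000
2 2 2277/2500
3 3 8917/10000
4 4 8743/10000
5 5 1677/2000
6 6 4103/5000
7 7 7793/10000
8 8 947/1250
DF(4y) is solved at step 4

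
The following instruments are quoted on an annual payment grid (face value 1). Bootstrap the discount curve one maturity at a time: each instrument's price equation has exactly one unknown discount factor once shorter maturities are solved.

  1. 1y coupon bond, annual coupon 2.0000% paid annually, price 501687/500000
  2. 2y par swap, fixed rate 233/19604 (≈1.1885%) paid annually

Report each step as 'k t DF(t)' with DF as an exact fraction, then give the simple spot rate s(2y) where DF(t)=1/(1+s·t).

1 1 9837/10000
2 2 9767/10000
s(2y) = (1/(9767/10000) − 1)/(2) = 233/19534 ≈ 1.1928%

step 1 [1y] bond c/1=1/50: DF=(501687/500000 − 1/50·(0))/(1+1/50) = 9837/10000 ≈ 0.983700
step 2 [2y] swap r/1=233/19604: DF=(1 − 233/19604·(0.983700))/(1+233/19604) = 9767/10000 ≈ 0.976700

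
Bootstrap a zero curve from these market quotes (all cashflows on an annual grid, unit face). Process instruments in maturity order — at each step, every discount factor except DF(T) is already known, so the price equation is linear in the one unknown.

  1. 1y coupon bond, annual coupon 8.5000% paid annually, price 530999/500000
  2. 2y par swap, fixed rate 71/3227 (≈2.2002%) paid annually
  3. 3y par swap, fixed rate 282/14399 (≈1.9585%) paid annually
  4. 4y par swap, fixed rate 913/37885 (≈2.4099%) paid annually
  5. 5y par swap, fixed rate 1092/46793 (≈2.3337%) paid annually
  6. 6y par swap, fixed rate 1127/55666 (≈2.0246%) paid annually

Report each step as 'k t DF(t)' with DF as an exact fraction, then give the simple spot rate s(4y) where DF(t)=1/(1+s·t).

1 1 2447/2500
2 2 4787/5000
3 3 2359/2500
4 4 9087/10000
5 5 2227/2500
6 6 8873/10000
s(4y) = (1/(9087/10000) − 1)/(4) = 913/36348 ≈ 2.5118%

step 1 [1y] bond c/1=17/200: DF=(530999/500000 − 17/200·(0))/(1+17/200) = 2447/2500 ≈ 0.978800
step 2 [2y] swap r/1=71/3227: DF=(1 − 71/3227·(0.978800))/(1+71/3227) = 4787/5000 ≈ 0.957400
step 3 [3y] swap r/1=282/14399: DF=(1 − 282/14399·(0.978800+0.957400))/(1+282/14399) = 2359/2500 ≈ 0.943600
step 4 [4y] swap r/1=913/37885: DF=(1 − 913/37885·(0.978800+0.957400+0.943600))/(1+913/37885) = 9087/10000 ≈ 0.908700
step 5 [5y] swap r/1=1092/46793: DF=(1 − 1092/46793·(0.978800+0.957400+0.943600+0.908700))/(1+1092/46793) = 2227/2500 ≈ 0.890800
step 6 [6y] swap r/1=1127/55666: DF=(1 − 1127/55666·(0.978800+0.957400+0.943600+0.908700+0.890800))/(1+1127/55666) = 8873/10000 ≈ 0.887300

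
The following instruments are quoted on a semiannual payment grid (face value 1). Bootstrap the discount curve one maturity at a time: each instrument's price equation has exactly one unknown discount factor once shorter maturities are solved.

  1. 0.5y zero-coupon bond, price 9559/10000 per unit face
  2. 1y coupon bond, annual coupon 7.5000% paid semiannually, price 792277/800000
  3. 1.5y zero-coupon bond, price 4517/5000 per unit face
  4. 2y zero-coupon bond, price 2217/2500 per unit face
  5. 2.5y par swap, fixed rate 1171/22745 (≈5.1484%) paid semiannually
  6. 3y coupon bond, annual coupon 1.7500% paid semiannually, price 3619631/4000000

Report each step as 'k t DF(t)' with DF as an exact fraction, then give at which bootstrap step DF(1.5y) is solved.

step 1 [0.5y] zero: DF = P = 9559/10000 ≈ 0.955900
step 2 [1y] bond c/2=3/80: DF=(792277/800000 − 3/80·(0.955900))/(1+3/80) = 23/25 ≈ 0.920000
step 3 [1.5y] zero: DF = P = 4517/5000 ≈ 0.903400
step 4 [2y] zero: DF = P = 2217/2500 ≈ 0.886800
step 5 [2.5y] swap r/2=1171/45490: DF=(1 − 1171/45490·(0.955900+0.920000+0.903400+0.886800))/(1+1171/45490) = 8829/10000 ≈ 0.882900
step 6 [3y] bond c/2=7/800: DF=(3619631/4000000 − 7/800·(0.955900+0.920000+0.903400+0.886800+0.882900))/(1+7/800) = 536/625 ≈ 0.857600

1 1/2 9559/10000
2 1 23/25
3 3/2 4517/5000
4 2 2217/2500
5 5/2 8829/10000
6 3 536/625
DF(1.5y) is solved at step 3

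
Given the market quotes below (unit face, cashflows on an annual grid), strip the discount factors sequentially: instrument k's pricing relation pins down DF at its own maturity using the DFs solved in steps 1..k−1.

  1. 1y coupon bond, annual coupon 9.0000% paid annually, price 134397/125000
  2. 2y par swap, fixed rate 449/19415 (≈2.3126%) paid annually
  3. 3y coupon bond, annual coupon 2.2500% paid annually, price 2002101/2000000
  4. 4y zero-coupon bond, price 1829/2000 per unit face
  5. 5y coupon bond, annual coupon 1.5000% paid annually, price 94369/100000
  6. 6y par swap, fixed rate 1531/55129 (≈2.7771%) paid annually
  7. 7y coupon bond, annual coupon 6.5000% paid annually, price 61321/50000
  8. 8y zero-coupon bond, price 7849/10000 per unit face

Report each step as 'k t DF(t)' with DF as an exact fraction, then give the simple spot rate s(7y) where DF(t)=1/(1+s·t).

step 1 [1y] bond c/1=9/100: DF=(134397/125000 − 9/100·(0))/(1+9/100) = 1233/1250 ≈ 0.986400
step 2 [2y] swap r/1=449/19415: DF=(1 − 449/19415·(0.986400))/(1+449/19415) = 9551/10000 ≈ 0.955100
step 3 [3y] bond c/1=9/400: DF=(2002101/2000000 − 9/400·(0.986400+0.955100))/(1+9/400) = 9363/10000 ≈ 0.936300
step 4 [4y] zero: DF = P = 1829/2000 ≈ 0.914500
step 5 [5y] bond c/1=3/200: DF=(94369/100000 − 3/200·(0.986400+0.955100+0.936300+0.914500))/(1+3/200) = 8737/10000 ≈ 0.873700
step 6 [6y] swap r/1=1531/55129: DF=(1 − 1531/55129·(0.986400+0.955100+0.936300+0.914500+0.873700))/(1+1531/55129) = 8469/10000 ≈ 0.846900
step 7 [7y] bond c/1=13/200: DF=(61321/50000 − 13/200·(0.986400+0.955100+0.936300+0.914500+0.873700+0.846900))/(1+13/200) = 8151/10000 ≈ 0.815100
step 8 [8y] zero: DF = P = 7849/10000 ≈ 0.784900

1 1 1233/1250
2 2 9551/10000
3 3 9363/10000
4 4 1829/2000
5 5 8737/10000
6 6 8469/10000
7 7 8151/10000
8 8 7849/10000
s(7y) = (1/(8151/10000) − 1)/(7) = 1849/57057 ≈ 3.2406%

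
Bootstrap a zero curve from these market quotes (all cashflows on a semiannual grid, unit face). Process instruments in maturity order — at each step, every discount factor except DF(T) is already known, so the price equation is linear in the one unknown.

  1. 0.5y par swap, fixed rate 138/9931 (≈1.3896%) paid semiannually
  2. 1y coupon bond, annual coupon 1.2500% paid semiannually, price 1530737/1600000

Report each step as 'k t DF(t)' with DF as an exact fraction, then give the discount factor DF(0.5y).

1 1/2 9931/10000
2 1 4723/5000
DF(0.5y) = 9931/10000 ≈ 0.993100

step 1 [0.5y] swap r/2=69/9931: DF=(1 − 69/9931·(0))/(1+69/9931) = 9931/10000 ≈ 0.993100
step 2 [1y] bond c/2=1/160: DF=(1530737/1600000 − 1/160·(0.993100))/(1+1/160) = 4723/5000 ≈ 0.944600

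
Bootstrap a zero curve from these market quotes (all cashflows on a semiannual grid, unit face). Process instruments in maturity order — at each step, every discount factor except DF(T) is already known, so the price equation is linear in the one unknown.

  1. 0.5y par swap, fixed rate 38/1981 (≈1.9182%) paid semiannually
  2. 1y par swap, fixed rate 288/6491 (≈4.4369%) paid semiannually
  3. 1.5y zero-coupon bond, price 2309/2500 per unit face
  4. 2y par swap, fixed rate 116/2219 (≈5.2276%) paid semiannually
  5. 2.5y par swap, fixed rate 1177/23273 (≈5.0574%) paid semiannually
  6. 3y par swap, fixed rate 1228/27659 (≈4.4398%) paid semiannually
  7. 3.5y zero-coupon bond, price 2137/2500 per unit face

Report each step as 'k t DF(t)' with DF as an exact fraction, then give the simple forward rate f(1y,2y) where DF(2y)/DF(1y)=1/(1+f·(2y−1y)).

1 1/2 1981/2000
2 1 598/625
3 3/2 2309/2500
4 2 4507/5000
5 5/2 8823/10000
6 3 2193/2500
7 7/2 2137/2500
f(1y,2y) = ((598/625)/(4507/5000) − 1)/(1) = 277/4507 ≈ 6.1460%

step 1 [0.5y] swap r/2=19/1981: DF=(1 − 19/1981·(0))/(1+19/1981) = 1981/2000 ≈ 0.990500
step 2 [1y] swap r/2=144/6491: DF=(1 − 144/6491·(0.990500))/(1+144/6491) = 598/625 ≈ 0.956800
step 3 [1.5y] zero: DF = P = 2309/2500 ≈ 0.923600
step 4 [2y] swap r/2=58/2219: DF=(1 − 58/2219·(0.990500+0.956800+0.923600))/(1+58/2219) = 4507/5000 ≈ 0.901400
step 5 [2.5y] swap r/2=1177/46546: DF=(1 − 1177/46546·(0.990500+0.956800+0.923600+0.901400))/(1+1177/46546) = 8823/10000 ≈ 0.882300
step 6 [3y] swap r/2=614/27659: DF=(1 − 614/27659·(0.990500+0.956800+0.923600+0.901400+0.882300))/(1+614/27659) = 2193/2500 ≈ 0.877200
step 7 [3.5y] zero: DF = P = 2137/2500 ≈ 0.854800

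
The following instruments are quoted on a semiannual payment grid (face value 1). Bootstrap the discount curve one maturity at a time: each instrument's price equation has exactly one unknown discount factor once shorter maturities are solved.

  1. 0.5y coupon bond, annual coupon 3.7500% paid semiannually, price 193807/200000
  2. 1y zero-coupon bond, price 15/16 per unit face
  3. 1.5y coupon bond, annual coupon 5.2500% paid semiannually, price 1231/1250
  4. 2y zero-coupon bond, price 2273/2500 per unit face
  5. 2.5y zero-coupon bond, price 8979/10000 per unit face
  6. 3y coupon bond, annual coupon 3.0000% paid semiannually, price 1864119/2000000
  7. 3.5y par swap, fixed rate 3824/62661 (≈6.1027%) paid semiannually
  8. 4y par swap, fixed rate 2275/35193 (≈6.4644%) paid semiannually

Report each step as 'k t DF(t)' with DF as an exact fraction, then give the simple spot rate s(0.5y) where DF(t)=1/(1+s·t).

1 1/2 1189/1250
2 1 15/16
3 3/2 9113/10000
4 2 2273/2500
5 5/2 8979/10000
6 3 4251/5000
7 7/2 1011/1250
8 4 309/400
s(0.5y) = (1/(1189/1250) − 1)/(1/2) = 122/1189 ≈ 10.2607%

step 1 [0.5y] bond c/2=3/160: DF=(193807/200000 − 3/160·(0))/(1+3/160) = 1189/1250 ≈ 0.951200
step 2 [1y] zero: DF = P = 15/16 ≈ 0.937500
step 3 [1.5y] bond c/2=21/800: DF=(1231/1250 − 21/800·(0.951200+0.937500))/(1+21/800) = 9113/10000 ≈ 0.911300
step 4 [2y] zero: DF = P = 2273/2500 ≈ 0.909200
step 5 [2.5y] zero: DF = P = 8979/10000 ≈ 0.897900
step 6 [3y] bond c/2=3/200: DF=(1864119/2000000 − 3/200·(0.951200+0.937500+0.911300+0.909200+0.897900))/(1+3/200) = 4251/5000 ≈ 0.850200
step 7 [3.5y] swap r/2=1912/62661: DF=(1 − 1912/62661·(0.951200+0.937500+0.911300+0.909200+0.897900+0.850200))/(1+1912/62661) = 1011/1250 ≈ 0.808800
step 8 [4y] swap r/2=2275/70386: DF=(1 − 2275/70386·(0.951200+0.937500+0.911300+0.909200+0.897900+0.850200+0.808800))/(1+2275/70386) = 309/400 ≈ 0.772500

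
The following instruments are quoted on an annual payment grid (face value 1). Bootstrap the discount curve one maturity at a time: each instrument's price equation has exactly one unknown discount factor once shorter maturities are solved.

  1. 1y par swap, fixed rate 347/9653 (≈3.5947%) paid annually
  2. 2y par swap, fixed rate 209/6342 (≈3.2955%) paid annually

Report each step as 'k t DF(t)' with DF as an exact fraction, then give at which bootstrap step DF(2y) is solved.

1 1 9653/10000
2 2 9373/10000
DF(2y) is solved at step 2

step 1 [1y] swap r/1=347/9653: DF=(1 − 347/9653·(0))/(1+347/9653) = 9653/10000 ≈ 0.965300
step 2 [2y] swap r/1=209/6342: DF=(1 − 209/6342·(0.965300))/(1+209/6342) = 9373/10000 ≈ 0.937300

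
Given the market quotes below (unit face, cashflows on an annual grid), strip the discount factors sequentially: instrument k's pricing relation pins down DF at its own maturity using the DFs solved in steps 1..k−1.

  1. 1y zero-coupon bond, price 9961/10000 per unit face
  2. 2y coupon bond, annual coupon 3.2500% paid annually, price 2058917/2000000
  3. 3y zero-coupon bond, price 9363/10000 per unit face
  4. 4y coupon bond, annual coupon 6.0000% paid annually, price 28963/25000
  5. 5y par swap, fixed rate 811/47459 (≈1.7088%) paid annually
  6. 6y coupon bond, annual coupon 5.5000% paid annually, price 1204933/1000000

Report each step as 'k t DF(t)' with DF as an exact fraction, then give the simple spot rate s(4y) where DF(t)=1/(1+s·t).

1 1 9961/10000
2 2 9657/10000
3 3 9363/10000
4 4 9289/10000
5 5 9189/10000
6 6 8947/10000
s(4y) = (1/(9289/10000) − 1)/(4) = 711/37156 ≈ 1.9136%

step 1 [1y] zero: DF = P = 9961/10000 ≈ 0.996100
step 2 [2y] bond c/1=13/400: DF=(2058917/2000000 − 13/400·(0.996100))/(1+13/400) = 9657/10000 ≈ 0.965700
step 3 [3y] zero: DF = P = 9363/10000 ≈ 0.936300
step 4 [4y] bond c/1=3/50: DF=(28963/25000 − 3/50·(0.996100+0.965700+0.936300))/(1+3/50) = 9289/10000 ≈ 0.928900
step 5 [5y] swap r/1=811/47459: DF=(1 − 811/47459·(0.996100+0.965700+0.936300+0.928900))/(1+811/47459) = 9189/10000 ≈ 0.918900
step 6 [6y] bond c/1=11/200: DF=(1204933/1000000 − 11/200·(0.996100+0.965700+0.936300+0.928900+0.918900))/(1+11/200) = 8947/10000 ≈ 0.894700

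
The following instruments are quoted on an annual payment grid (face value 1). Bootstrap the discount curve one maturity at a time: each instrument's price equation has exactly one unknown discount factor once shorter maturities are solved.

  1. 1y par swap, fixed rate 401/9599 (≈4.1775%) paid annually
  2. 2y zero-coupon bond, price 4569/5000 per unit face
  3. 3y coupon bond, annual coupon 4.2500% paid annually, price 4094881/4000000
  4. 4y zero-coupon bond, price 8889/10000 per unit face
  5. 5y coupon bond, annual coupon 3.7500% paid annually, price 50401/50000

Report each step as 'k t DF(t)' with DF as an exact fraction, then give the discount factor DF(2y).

step 1 [1y] swap r/1=401/9599: DF=(1 − 401/9599·(0))/(1+401/9599) = 9599/10000 ≈ 0.959900
step 2 [2y] zero: DF = P = 4569/5000 ≈ 0.913800
step 3 [3y] bond c/1=17/400: DF=(4094881/4000000 − 17/400·(0.959900+0.913800))/(1+17/400) = 566/625 ≈ 0.905600
step 4 [4y] zero: DF = P = 8889/10000 ≈ 0.888900
step 5 [5y] bond c/1=3/80: DF=(50401/50000 − 3/80·(0.959900+0.913800+0.905600+0.888900))/(1+3/80) = 839/1000 ≈ 0.839000

1 1 9599/10000
2 2 4569/5000
3 3 566/625
4 4 8889/10000
5 5 839/1000
DF(2y) = 4569/5000 ≈ 0.913800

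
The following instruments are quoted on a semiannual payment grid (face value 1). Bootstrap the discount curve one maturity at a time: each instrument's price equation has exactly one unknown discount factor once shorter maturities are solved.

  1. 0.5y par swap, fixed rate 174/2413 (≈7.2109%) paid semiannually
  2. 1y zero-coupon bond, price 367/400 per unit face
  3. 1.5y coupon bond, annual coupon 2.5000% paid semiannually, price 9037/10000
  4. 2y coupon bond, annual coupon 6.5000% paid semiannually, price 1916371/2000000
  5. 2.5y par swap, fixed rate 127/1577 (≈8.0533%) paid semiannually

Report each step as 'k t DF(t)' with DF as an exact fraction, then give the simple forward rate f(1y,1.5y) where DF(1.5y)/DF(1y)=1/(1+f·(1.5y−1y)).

1 1/2 2413/2500
2 1 367/400
3 3/2 8693/10000
4 2 4207/5000
5 5/2 4111/5000
f(1y,1.5y) = ((367/400)/(8693/10000) − 1)/(1/2) = 964/8693 ≈ 11.0894%

step 1 [0.5y] swap r/2=87/2413: DF=(1 − 87/2413·(0))/(1+87/2413) = 2413/2500 ≈ 0.965200
step 2 [1y] zero: DF = P = 367/400 ≈ 0.917500
step 3 [1.5y] bond c/2=1/80: DF=(9037/10000 − 1/80·(0.965200+0.917500))/(1+1/80) = 8693/10000 ≈ 0.869300
step 4 [2y] bond c/2=13/400: DF=(1916371/2000000 − 13/400·(0.965200+0.917500+0.869300))/(1+13/400) = 4207/5000 ≈ 0.841400
step 5 [2.5y] swap r/2=127/3154: DF=(1 − 127/3154·(0.965200+0.917500+0.869300+0.841400))/(1+127/3154) = 4111/5000 ≈ 0.822200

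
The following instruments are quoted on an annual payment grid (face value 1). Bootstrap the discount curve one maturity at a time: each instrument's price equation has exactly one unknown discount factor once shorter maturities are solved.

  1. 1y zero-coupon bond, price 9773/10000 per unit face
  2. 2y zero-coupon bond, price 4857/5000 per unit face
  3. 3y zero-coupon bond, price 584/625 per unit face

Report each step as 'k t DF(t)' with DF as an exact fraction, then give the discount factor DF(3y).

step 1 [1y] zero: DF = P = 9773/10000 ≈ 0.977300
step 2 [2y] zero: DF = P = 4857/5000 ≈ 0.971400
step 3 [3y] zero: DF = P = 584/625 ≈ 0.934400

1 1 9773/10000
2 2 4857/5000
3 3 584/625
DF(3y) = 584/625 ≈ 0.934400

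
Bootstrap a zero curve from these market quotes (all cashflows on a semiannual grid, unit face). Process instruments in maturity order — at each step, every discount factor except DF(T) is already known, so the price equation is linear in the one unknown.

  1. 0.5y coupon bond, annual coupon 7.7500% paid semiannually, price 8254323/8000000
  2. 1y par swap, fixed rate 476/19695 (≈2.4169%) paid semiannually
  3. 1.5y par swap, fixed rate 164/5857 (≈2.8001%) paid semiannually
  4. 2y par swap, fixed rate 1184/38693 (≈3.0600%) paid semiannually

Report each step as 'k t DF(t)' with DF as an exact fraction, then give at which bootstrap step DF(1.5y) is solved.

step 1 [0.5y] bond c/2=31/800: DF=(8254323/8000000 − 31/800·(0))/(1+31/800) = 9933/10000 ≈ 0.993300
step 2 [1y] swap r/2=238/19695: DF=(1 − 238/19695·(0.993300))/(1+238/19695) = 4881/5000 ≈ 0.976200
step 3 [1.5y] swap r/2=82/5857: DF=(1 − 82/5857·(0.993300+0.976200))/(1+82/5857) = 959/1000 ≈ 0.959000
step 4 [2y] swap r/2=592/38693: DF=(1 − 592/38693·(0.993300+0.976200+0.959000))/(1+592/38693) = 588/625 ≈ 0.940800

1 1/2 9933/10000
2 1 4881/5000
3 3/2 959/1000
4 2 588/625
DF(1.5y) is solved at step 3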